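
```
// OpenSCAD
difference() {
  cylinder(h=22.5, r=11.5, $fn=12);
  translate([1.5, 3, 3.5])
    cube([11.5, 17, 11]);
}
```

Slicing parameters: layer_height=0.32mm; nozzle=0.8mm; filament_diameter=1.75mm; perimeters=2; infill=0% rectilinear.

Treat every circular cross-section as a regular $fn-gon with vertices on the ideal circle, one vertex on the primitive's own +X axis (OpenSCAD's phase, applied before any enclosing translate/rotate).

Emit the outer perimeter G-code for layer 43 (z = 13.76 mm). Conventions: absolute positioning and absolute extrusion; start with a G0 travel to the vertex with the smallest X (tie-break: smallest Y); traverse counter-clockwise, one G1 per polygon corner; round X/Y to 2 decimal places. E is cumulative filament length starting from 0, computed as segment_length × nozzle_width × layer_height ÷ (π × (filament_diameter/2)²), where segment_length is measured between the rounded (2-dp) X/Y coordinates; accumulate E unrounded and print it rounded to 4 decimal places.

At z = 13.76 mm: the r=11.5 cylinder contributes a regular 12-gon of circumradius 11.5; the 11.5×17 cube at (1.5, 3) contributes its full rectangle; After the difference (first − rest): starting from the r=11.5 cylinder, the 11.5×17 cube at (1.5, 3) partially overlaps it — only the 53.44 mm² overlap (of its 195.50 mm²) is removed, clipping the outline — 1 connected region. The outline is a single polygon with 13 vertices. Extrusion per mm of travel: 0.8 × 0.32 / (π × 0.875²) = 0.106432. Accumulating E over each segment gives final E = 8.0393.

G0 X-11.50 Y0.00 Z13.76
G1 X-9.96 Y-5.75 E0.6336
G1 X-5.75 Y-9.96 E1.2672
G1 X0.00 Y-11.50 E1.9008
G1 X5.75 Y-9.96 E2.5343
G1 X9.96 Y-5.75 E3.1680
G1 X11.50 Y0.00 E3.8016
G1 X10.70 Y3.00 E4.1320
G1 X1.50 Y3.00 E5.1112
G1 X1.50 Y11.10 E5.9733
G1 X0.00 Y11.50 E6.1385
G1 X-5.75 Y9.96 E6.7721
G1 X-9.96 Y5.75 E7.4058
G1 X-11.50 Y0.00 E8.0393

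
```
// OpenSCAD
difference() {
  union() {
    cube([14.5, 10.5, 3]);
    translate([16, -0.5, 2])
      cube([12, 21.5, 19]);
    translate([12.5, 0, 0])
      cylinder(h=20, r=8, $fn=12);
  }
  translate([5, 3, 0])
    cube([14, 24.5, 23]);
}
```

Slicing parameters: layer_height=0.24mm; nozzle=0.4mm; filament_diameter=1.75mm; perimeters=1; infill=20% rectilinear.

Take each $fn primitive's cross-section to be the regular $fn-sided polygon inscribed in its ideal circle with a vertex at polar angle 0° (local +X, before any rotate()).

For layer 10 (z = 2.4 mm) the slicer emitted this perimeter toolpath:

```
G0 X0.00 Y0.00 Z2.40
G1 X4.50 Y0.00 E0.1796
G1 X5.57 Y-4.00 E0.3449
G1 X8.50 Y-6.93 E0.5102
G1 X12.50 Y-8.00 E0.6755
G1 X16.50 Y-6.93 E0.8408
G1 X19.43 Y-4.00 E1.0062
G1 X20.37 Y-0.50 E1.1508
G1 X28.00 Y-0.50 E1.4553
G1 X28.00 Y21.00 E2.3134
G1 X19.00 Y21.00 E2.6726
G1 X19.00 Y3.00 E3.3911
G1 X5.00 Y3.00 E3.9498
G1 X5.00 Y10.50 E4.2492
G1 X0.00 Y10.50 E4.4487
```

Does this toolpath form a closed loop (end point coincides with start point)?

no

Start point (G0): (0.00, 0.00). End point (last G1): the path does not return to the start — open.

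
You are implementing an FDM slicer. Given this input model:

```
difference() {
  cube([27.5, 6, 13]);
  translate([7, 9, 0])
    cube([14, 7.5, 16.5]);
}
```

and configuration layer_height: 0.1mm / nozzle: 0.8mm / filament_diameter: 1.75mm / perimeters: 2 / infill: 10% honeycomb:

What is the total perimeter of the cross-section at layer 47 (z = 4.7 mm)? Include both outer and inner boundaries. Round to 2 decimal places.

67.00 mm

At z = 4.7 mm: the cube is present — its section is the full 27.5×6 rectangle (perimeter 67.00 mm); the 14×7.5 cube at (7, 9) contributes its full rectangle (perimeter 43.00 mm); Subtracting the remaining from the first: starting from the 27.5×6 cube, the 14×7.5 cube at (7, 9) misses the remaining region (no effect) — boundary = 67.00 mm. Overall, the cross-section is a single solid region. Total boundary length (outer) = 67.00 mm.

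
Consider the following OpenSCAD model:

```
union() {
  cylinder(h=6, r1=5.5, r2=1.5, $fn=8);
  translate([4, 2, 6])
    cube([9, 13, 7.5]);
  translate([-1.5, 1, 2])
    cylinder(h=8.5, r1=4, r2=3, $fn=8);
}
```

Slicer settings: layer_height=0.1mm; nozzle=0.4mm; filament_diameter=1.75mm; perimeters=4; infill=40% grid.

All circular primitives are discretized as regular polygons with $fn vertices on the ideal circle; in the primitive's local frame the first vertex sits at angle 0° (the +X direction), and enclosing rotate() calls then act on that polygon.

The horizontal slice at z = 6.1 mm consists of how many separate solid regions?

At z = 6.1 mm: the cone is not intersected at this z (z outside [0, 6]); the cube at (4, 2) is present — its section is the full 9×13 rectangle; the cone at (-1.5, 1) contributes a regular 8-gon of circumradius 3.518 (interpolated between r1=4 and r2=3 at t=0.482); Taking the union: the 2 present regions are separate (no shared area or edge), so areas and boundary lengths simply add and each stays a separate island — 2 connected regions. The result has 2 disconnected regions.

2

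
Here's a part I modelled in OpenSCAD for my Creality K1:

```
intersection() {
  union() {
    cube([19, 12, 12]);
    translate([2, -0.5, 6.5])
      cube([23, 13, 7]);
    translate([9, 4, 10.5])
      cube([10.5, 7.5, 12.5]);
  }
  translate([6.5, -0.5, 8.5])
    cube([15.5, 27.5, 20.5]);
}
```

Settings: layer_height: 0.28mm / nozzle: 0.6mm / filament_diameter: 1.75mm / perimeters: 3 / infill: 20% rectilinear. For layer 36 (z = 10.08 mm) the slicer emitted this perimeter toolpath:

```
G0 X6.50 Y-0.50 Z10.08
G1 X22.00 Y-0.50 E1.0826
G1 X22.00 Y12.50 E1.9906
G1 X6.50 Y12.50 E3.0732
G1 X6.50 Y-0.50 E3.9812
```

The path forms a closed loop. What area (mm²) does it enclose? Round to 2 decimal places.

Apply the shoelace formula to the sequence of (X, Y) vertices; enclosed area = 201.50 mm².

201.50 mm²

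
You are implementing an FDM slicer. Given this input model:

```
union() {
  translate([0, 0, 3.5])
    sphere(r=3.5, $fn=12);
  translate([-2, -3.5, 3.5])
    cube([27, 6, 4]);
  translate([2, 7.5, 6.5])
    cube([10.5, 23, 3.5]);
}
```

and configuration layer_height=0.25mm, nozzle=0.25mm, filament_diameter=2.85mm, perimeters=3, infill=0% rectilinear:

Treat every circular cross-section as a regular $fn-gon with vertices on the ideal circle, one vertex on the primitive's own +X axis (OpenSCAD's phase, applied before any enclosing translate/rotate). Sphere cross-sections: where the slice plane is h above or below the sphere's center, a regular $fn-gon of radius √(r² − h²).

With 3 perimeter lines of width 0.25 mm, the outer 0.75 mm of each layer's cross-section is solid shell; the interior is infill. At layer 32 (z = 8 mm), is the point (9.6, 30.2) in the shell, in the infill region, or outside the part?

At z = 8 mm: the sphere is absent (|z−center|=4.500 > r=3.5); the cube at (-2, -3.5) is not intersected at this z (z outside [3.5, 7.5]); the 10.5×23 cube at (2, 7.5) contributes its full rectangle; Combining (union): only the 10.5×23 cube at (2, 7.5) is present, so the union is just that shape — 1 connected region. Overall, the cross-section is a single solid region. The nearest boundary edge runs (12.50, 30.50)→(2.00, 30.50); distance from the point to it = 0.30 mm. The point is inside the cross-section, 0.30 mm from the nearest boundary — within the 0.75 mm shell band (3 × 0.25).

shell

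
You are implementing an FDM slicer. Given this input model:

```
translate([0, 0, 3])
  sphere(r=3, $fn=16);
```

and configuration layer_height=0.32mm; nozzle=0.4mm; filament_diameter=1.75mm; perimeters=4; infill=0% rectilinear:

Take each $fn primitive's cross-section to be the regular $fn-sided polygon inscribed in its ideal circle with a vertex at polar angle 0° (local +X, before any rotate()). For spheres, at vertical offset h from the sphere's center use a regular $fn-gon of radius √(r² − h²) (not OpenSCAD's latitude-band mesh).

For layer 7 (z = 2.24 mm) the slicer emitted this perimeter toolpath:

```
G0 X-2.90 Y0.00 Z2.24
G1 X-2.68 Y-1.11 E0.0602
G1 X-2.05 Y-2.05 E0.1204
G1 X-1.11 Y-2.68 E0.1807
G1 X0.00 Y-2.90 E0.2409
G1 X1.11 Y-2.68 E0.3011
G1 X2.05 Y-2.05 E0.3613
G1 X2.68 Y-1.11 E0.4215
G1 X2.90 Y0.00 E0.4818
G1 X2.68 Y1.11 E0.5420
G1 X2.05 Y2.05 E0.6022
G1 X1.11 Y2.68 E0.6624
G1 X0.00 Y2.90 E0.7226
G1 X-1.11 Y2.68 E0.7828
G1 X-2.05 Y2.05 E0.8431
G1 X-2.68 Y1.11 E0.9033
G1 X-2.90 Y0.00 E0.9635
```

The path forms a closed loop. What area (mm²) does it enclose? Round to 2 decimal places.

25.75 mm²

Apply the shoelace formula to the sequence of (X, Y) vertices; enclosed area = 25.75 mm².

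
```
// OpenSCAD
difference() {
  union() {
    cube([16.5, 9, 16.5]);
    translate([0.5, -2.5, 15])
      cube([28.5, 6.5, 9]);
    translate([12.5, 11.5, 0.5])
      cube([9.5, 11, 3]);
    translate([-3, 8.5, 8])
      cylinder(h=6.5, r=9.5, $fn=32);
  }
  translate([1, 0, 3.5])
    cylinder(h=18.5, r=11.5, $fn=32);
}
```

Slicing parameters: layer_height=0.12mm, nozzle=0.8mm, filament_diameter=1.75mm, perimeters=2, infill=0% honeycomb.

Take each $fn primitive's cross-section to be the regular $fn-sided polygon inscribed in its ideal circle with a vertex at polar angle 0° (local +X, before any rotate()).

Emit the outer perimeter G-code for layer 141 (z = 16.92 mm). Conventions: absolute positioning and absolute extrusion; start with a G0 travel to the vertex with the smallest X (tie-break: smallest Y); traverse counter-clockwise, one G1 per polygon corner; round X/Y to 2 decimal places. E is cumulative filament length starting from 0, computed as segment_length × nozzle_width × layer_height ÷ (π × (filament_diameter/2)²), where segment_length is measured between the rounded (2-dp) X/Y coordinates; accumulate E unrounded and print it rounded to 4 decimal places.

G0 X11.75 Y4.00 Z16.92
G1 X12.28 Y2.24 E0.0734
G1 X12.50 Y0.00 E0.1632
G1 X12.28 Y-2.24 E0.2530
G1 X12.20 Y-2.50 E0.2639
G1 X29.00 Y-2.50 E0.9344
G1 X29.00 Y4.00 E1.1938
G1 X11.75 Y4.00 E1.8823

At z = 16.92 mm: the cube is absent (z outside [0, 16.5]); the cube at (0.5, -2.5) is present — its section is the full 28.5×6.5 rectangle; the cube at (12.5, 11.5) is not intersected at this z (z outside [0.5, 3.5]); the cylinder at (-3, 8.5) is not intersected at this z (z outside [8, 14.5]); Taking the union: only the 28.5×6.5 cube at (0.5, -2.5) is present, so the union is just that shape — 1 connected region; the cylinder at (1, 0): section is a regular 32-gon, circumradius r=11.5; Taking the first minus the rest: starting from that combined region, the r=11.5 cylinder at (1, 0) partially overlaps it — only the 76.58 mm² overlap (of its 412.81 mm²) is removed, clipping the outline — 1 connected region. The outline is a single polygon with 7 vertices. Extrusion per mm of travel: 0.8 × 0.12 / (π × 0.875²) = 0.039912. Accumulating E over each segment gives final E = 1.8823.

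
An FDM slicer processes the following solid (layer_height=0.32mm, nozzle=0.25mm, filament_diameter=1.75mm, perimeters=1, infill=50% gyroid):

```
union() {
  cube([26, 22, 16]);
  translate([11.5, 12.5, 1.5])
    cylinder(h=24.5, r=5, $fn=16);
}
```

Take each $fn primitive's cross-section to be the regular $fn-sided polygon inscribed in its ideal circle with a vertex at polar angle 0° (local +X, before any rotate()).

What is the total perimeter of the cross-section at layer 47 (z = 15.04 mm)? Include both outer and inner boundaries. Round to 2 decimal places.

96.00 mm

At z = 15.04 mm: the 26×22 cube contributes its full rectangle (perimeter 96.00 mm); the cylinder at (11.5, 12.5): section is a regular 16-gon, circumradius r=5 (perimeter = 2·16·5.000·sin(180°/16) = 31.21 mm); Taking the union: the r=5 cylinder at (11.5, 12.5) lies entirely inside the 26×22 cube, so the union is just the 26×22 cube — boundary = 96.00 mm. Overall, the cross-section is a single solid region. Total boundary length (outer) = 96.00 mm.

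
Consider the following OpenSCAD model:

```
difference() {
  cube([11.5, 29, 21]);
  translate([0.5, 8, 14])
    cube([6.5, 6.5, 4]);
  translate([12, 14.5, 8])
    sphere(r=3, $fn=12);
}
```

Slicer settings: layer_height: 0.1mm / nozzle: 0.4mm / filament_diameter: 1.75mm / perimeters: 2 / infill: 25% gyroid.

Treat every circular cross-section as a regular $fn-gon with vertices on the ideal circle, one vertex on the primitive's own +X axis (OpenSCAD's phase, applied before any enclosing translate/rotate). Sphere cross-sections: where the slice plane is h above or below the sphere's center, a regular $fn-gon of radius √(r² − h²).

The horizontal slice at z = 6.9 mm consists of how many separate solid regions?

1

At z = 6.9 mm: the cube (footprint 11.5×29) is included at this height; the cube at (0.5, 8) is absent (z outside [14, 18]); the r=3 sphere at (12, 14.5) slices to a regular 12-gon of circumradius 2.791 (√(r²−h²) with h=1.1 from center); Subtracting the remaining from the first: starting from the 11.5×29 cube, the r=3 sphere at (12, 14.5) partially overlaps it — only the 8.96 mm² overlap (of its 23.37 mm²) is removed, clipping the outline — 1 connected region. The result has 1 disconnected region.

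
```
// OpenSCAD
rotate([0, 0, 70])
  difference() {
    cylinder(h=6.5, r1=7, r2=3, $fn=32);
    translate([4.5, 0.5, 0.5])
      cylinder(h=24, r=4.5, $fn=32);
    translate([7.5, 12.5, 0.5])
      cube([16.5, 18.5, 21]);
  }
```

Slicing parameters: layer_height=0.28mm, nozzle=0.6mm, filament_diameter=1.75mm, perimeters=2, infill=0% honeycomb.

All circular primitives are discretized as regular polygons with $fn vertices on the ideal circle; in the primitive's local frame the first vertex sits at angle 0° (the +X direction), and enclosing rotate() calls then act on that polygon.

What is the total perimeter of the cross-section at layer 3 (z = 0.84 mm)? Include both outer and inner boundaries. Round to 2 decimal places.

At z = 0.84 mm: the cone (r1=7→r2=3) has section circumradius 6.483 here — a regular 32-gon (perimeter = 2·32·6.483·sin(180°/32) = 40.67 mm); the r=4.5 cylinder at (4.5, 0.5) gives a regular 32-gon of circumradius 4.5 (constant along its height) (perimeter = 2·32·4.500·sin(180°/32) = 28.23 mm); the 16.5×18.5 cube at (7.5, 12.5) contributes its full rectangle (perimeter 70.00 mm); Subtracting the remaining from the first: starting from the cone, the r=4.5 cylinder at (4.5, 0.5) partially overlaps it — only the 43.89 mm² overlap (of its 63.21 mm²) is removed, clipping the outline; the 16.5×18.5 cube at (7.5, 12.5) misses the remaining region (no effect) — boundary = 45.09 mm; (whole slice rotated 70° about Z — lengths, areas and connectivity unchanged). Overall, the cross-section is a single solid region. Total boundary length (outer) = 45.09 mm.

45.09 mm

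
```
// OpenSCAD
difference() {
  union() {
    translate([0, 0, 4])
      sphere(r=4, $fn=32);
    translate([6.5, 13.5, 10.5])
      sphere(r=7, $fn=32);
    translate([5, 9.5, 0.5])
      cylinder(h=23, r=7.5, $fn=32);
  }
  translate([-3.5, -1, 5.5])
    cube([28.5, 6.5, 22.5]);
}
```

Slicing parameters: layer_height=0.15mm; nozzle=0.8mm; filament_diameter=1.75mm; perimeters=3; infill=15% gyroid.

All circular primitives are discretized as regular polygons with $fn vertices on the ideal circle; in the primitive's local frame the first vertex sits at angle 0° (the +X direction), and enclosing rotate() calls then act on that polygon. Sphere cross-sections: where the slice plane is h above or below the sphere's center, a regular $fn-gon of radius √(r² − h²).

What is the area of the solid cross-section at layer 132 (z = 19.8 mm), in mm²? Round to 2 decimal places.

At z = 19.8 mm: the sphere is not intersected at this z (|z−center|=15.800 > r=4); the sphere at (6.5, 13.5) does not reach this height (|z−center|=9.300 > r=7); the r=7.5 cylinder at (5, 9.5) gives a regular 32-gon of circumradius 7.5 (constant along its height) (area = (32/2)·7.500²·sin(360°/32) = 175.58 mm²); Taking the union: only the r=7.5 cylinder at (5, 9.5) is present, so the union is just that shape — area = 175.58 mm²; the cube at (-3.5, -1) (footprint 28.5×6.5) is included at this height (area 185.25 mm²); Taking the first minus the rest: starting from the result so far (175.58 mm²), the 28.5×6.5 cube at (-3.5, -1) partially overlaps it — only the 30.98 mm² overlap (of its 185.25 mm²) is removed, clipping the outline — area = 144.60 mm². Overall, the cross-section is a single solid region. Net area = 144.60 mm².

144.60 mm²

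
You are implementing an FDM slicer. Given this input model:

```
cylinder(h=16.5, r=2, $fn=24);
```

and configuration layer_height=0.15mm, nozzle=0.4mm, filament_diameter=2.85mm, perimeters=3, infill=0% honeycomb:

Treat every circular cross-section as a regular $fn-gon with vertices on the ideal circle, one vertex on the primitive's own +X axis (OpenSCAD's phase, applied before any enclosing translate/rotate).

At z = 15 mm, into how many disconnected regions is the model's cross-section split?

1

At z = 15 mm: the r=2 cylinder gives a regular 24-gon of circumradius 2 (constant along its height). The result has 1 disconnected region.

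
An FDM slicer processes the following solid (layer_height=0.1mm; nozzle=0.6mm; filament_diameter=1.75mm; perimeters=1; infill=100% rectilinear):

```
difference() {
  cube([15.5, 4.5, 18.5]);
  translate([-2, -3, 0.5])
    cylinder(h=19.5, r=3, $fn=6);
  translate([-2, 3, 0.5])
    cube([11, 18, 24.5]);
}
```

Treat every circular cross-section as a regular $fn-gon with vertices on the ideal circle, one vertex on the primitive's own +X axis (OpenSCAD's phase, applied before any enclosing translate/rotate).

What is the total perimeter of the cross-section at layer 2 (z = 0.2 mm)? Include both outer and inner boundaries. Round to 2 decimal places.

At z = 0.2 mm: the cube (footprint 15.5×4.5) is included at this height (perimeter 40.00 mm); the cylinder at (-2, -3) is not intersected at this z (z outside [0.5, 20]); the cube at (-2, 3) does not reach this height (z outside [0.5, 25]); After the difference (first − rest): none of the subtracted shapes is present at this height, so the 15.5×4.5 cube is unchanged — boundary = 40.00 mm. Overall, the cross-section is a single solid region. Total boundary length (outer) = 40.00 mm.

40.00 mm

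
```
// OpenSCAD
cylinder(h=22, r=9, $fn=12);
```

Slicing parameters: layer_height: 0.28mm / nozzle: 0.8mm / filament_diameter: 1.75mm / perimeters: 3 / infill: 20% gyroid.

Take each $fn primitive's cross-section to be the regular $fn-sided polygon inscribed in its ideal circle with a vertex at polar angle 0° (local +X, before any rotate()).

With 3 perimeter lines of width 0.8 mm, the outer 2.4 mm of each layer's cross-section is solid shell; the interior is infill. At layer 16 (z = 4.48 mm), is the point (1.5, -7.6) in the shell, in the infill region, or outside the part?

At z = 4.48 mm: the cylinder: section is a regular 12-gon, circumradius r=9. Overall, the cross-section is a single solid region. The nearest boundary edge runs (-0.00, -9.00)→(4.50, -7.79); distance from the point to it = 0.96 mm. The point is inside the cross-section, 0.96 mm from the nearest boundary — within the 2.4 mm shell band (3 × 0.8).

shell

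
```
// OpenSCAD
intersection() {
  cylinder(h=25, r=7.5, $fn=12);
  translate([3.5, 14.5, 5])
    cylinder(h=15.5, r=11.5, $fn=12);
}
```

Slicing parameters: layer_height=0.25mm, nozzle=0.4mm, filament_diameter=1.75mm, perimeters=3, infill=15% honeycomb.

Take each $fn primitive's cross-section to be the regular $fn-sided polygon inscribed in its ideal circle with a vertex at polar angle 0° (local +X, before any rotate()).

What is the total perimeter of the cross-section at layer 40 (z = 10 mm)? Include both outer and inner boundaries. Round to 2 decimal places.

23.36 mm

At z = 10 mm: the r=7.5 cylinder contributes a regular 12-gon of circumradius 7.5 (perimeter = 2·12·7.500·sin(180°/12) = 46.59 mm); the r=11.5 cylinder at (3.5, 14.5) gives a regular 12-gon of circumradius 11.5 (constant along its height) (perimeter = 2·12·11.500·sin(180°/12) = 71.43 mm); After intersecting: the r=11.5 cylinder at (3.5, 14.5) partially overlaps the r=7.5 cylinder; clipping to the common part keeps 26.79 mm² — boundary = 23.36 mm. Overall, the cross-section is a single solid region. Total boundary length (outer) = 23.36 mm.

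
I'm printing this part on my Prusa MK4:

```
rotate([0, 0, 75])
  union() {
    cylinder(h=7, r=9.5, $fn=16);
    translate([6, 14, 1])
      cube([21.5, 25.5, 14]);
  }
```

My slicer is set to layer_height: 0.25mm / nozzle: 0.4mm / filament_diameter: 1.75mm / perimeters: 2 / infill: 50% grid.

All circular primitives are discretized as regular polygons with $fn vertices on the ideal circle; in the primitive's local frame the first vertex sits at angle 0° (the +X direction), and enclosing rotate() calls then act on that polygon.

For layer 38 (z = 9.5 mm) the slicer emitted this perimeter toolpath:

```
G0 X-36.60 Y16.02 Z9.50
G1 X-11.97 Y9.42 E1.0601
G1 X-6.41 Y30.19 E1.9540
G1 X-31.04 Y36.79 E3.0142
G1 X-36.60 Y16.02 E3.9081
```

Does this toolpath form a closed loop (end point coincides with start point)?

yes

Start point (G0): (-36.60, 16.02). End point (last G1): the path returns to the start — closed.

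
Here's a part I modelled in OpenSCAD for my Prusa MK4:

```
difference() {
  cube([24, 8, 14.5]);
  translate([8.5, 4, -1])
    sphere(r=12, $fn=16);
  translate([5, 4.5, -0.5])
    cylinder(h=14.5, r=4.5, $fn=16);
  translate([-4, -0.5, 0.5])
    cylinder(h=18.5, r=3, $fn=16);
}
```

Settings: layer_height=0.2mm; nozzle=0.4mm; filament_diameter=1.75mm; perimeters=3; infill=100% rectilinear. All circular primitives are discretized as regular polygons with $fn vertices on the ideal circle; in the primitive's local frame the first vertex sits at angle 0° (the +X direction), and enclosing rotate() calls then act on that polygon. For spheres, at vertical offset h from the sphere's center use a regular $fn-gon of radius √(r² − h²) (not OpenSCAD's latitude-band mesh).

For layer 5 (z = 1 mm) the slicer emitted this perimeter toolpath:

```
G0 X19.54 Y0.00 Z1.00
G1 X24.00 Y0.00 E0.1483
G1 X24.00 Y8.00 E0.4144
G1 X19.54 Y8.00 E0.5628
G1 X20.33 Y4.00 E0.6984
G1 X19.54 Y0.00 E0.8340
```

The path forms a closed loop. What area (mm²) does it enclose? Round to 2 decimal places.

32.52 mm²

Apply the shoelace formula to the sequence of (X, Y) vertices; enclosed area = 32.52 mm².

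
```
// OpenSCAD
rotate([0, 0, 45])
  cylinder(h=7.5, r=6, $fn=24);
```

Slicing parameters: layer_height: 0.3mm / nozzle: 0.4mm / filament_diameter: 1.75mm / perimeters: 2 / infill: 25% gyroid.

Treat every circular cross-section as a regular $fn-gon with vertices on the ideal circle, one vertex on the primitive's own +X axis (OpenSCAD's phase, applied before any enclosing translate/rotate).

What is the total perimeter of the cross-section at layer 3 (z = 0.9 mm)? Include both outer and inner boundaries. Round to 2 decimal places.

At z = 0.9 mm: the r=6 cylinder gives a regular 24-gon of circumradius 6 (constant along its height) (perimeter = 2·24·6.000·sin(180°/24) = 37.59 mm); (whole slice rotated 45° about Z — lengths, areas and connectivity unchanged). Overall, the cross-section is a single solid region. Total boundary length (outer) = 37.59 mm.

37.59 mm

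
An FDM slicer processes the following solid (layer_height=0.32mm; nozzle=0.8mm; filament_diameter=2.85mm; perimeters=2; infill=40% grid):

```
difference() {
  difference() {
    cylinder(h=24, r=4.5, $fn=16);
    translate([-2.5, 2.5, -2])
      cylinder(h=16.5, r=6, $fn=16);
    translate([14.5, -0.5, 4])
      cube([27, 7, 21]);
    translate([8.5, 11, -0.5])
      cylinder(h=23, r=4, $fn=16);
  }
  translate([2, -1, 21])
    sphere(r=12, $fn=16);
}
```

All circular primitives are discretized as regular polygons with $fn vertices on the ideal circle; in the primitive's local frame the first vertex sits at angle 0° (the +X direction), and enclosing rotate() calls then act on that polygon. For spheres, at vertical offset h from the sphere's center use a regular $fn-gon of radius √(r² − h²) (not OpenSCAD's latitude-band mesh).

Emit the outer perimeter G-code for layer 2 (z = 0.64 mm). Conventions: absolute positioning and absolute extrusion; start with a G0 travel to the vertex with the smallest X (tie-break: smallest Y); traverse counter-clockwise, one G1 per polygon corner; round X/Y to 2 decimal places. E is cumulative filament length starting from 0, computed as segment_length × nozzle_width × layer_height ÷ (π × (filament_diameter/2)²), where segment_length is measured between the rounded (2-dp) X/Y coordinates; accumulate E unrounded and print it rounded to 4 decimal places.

At z = 0.64 mm: the r=4.5 cylinder contributes a regular 16-gon of circumradius 4.5; the cylinder at (-2.5, 2.5): section is a regular 16-gon, circumradius r=6; the cube at (14.5, -0.5) does not reach this height (z outside [4, 25]); the cylinder at (8.5, 11): section is a regular 16-gon, circumradius r=4; After the difference (first − rest): starting from the r=4.5 cylinder, the r=6 cylinder at (-2.5, 2.5) partially overlaps it — only the 46.79 mm² overlap (of its 110.21 mm²) is removed, clipping the outline; the r=4 cylinder at (8.5, 11) misses the remaining region (no effect) — 1 connected region; the sphere at (2, -1) is not intersected at this z (|z−center|=20.360 > r=12); Taking the first minus the rest: none of the subtracted shapes is present at this height, so that combined region is unchanged — 1 connected region. The outline is a single polygon with 14 vertices. Extrusion per mm of travel: 0.8 × 0.32 / (π × 1.425²) = 0.040129. Accumulating E over each segment gives final E = 0.9255.

G0 X-2.79 Y-3.44 Z0.64
G1 X-1.72 Y-4.16 E0.0518
G1 X0.00 Y-4.50 E0.1221
G1 X1.72 Y-4.16 E0.1925
G1 X3.18 Y-3.18 E0.2630
G1 X4.16 Y-1.72 E0.3336
G1 X4.50 Y0.00 E0.4040
G1 X4.16 Y1.72 E0.4743
G1 X3.44 Y2.79 E0.5261
G1 X3.50 Y2.50 E0.5380
G1 X3.04 Y0.20 E0.6321
G1 X1.74 Y-1.74 E0.7258
G1 X-0.20 Y-3.04 E0.8195
G1 X-2.50 Y-3.50 E0.9136
G1 X-2.79 Y-3.44 E0.9255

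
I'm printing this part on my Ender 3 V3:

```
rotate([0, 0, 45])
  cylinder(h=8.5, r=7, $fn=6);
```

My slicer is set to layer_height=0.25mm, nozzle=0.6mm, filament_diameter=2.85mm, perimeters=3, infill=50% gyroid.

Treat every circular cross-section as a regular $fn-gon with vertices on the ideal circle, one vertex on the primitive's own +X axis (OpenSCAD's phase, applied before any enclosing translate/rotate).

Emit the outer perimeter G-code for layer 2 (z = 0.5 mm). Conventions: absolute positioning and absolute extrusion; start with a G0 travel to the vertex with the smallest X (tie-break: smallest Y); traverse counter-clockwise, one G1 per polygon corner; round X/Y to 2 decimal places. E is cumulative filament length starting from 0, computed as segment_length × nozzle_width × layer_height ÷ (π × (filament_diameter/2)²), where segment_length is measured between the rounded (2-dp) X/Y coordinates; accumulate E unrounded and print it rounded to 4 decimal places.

At z = 0.5 mm: the r=7 cylinder gives a regular 6-gon of circumradius 7 (constant along its height); (rotated 45° about Z; rotation is an isometry so areas/perimeters/island counts are preserved). The outline is a single polygon with 6 vertices. Extrusion per mm of travel: 0.6 × 0.25 / (π × 1.425²) = 0.023513. Accumulating E over each segment gives final E = 0.9874.

G0 X-6.76 Y1.81 Z0.50
G1 X-4.95 Y-4.95 E0.1645
G1 X1.81 Y-6.76 E0.3291
G1 X6.76 Y-1.81 E0.4937
G1 X4.95 Y4.95 E0.6582
G1 X-1.81 Y6.76 E0.8228
G1 X-6.76 Y1.81 E0.9874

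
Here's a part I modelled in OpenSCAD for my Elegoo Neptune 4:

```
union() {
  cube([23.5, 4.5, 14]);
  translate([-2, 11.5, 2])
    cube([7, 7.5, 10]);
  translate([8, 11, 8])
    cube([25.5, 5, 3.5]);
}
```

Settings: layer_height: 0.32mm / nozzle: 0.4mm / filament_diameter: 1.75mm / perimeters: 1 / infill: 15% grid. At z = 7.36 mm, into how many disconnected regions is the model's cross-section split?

2

At z = 7.36 mm: the 23.5×4.5 cube contributes its full rectangle; the cube at (-2, 11.5) (footprint 7×7.5) is included at this height; the cube at (8, 11) is not intersected at this z (z outside [8, 11.5]); Merging all regions: the 2 present regions are separate (no shared area or edge), so areas and boundary lengths simply add and each stays a separate island — 2 connected regions. The result has 2 disconnected regions.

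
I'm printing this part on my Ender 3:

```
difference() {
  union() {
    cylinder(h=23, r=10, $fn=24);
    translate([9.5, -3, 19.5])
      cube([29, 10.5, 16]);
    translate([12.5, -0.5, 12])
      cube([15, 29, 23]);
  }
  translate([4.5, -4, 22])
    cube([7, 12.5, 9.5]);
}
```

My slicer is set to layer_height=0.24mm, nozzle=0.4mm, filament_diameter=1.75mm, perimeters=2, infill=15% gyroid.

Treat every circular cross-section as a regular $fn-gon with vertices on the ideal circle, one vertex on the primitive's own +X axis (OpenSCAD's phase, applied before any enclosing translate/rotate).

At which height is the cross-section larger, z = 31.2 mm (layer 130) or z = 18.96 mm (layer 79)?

Layer 130 (z = 31.2): the cylinder is not intersected at this z (z outside [0, 23]); the 29×10.5 cube at (9.5, -3) contributes its full rectangle (area 304.50 mm²); the cube at (12.5, -0.5) is present — its section is the full 15×29 rectangle (area 435.00 mm²); Merging all regions: the regions partially overlap — summed areas 739.50 mm² minus the doubly-counted overlap 120.00 mm² gives 619.50 mm² — area = 619.50 mm²; the cube at (4.5, -4) (footprint 7×12.5) is included at this height (area 87.50 mm²); After the difference (first − rest): starting from the result so far (619.50 mm²), the 7×12.5 cube at (4.5, -4) partially overlaps it — only the 21.00 mm² overlap (of its 87.50 mm²) is removed, clipping the outline — area = 598.50 mm². So its area = 598.50 mm². Layer 79 (z = 18.96): the cylinder: section is a regular 24-gon, circumradius r=10 (area = (24/2)·10.000²·sin(360°/24) = 310.58 mm²); the cube at (9.5, -3) is absent (z outside [19.5, 35.5]); the 15×29 cube at (12.5, -0.5) contributes its full rectangle (area 435.00 mm²); Combining (union): the 2 present regions are separate (no shared area or edge), so areas and boundary lengths simply add and each stays a separate island — area = 745.58 mm²; the cube at (4.5, -4) is not intersected at this z (z outside [22, 31.5]); Subtracting the remaining from the first: none of the subtracted shapes is present at this height, so that combined region is unchanged — area = 745.58 mm². So its area = 745.58 mm². Layer 79 is larger (745.58 vs 598.50 mm²).

layer 79 (z = 18.96 mm)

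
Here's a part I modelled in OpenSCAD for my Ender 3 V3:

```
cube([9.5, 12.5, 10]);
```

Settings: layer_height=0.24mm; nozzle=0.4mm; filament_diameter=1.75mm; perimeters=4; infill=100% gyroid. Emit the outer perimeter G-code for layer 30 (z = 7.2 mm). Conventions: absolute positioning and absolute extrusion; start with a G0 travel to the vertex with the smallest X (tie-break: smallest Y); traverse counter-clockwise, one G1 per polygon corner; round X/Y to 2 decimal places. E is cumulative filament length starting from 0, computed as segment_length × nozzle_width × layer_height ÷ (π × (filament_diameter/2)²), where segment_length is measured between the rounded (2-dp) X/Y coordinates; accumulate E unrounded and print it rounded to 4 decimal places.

G0 X0.00 Y0.00 Z7.20
G1 X9.50 Y0.00 E0.3792
G1 X9.50 Y12.50 E0.8781
G1 X0.00 Y12.50 E1.2572
G1 X0.00 Y0.00 E1.7561

At z = 7.2 mm: the cube (footprint 9.5×12.5) is included at this height. The outline is a single polygon with 4 vertices. Extrusion per mm of travel: 0.4 × 0.24 / (π × 0.875²) = 0.039912. Accumulating E over each segment gives final E = 1.7561.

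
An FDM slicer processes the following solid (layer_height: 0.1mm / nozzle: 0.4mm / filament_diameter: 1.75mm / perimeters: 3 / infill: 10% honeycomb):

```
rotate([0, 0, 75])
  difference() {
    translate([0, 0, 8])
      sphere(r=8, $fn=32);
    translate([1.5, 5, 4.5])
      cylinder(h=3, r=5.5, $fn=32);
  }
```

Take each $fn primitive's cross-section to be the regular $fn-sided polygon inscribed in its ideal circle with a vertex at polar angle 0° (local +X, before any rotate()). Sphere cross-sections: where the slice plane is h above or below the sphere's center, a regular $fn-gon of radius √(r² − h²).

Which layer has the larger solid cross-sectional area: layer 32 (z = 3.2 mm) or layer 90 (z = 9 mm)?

layer 90 (z = 9 mm)

Layer 32 (z = 3.2): the r=8 sphere slices to a regular 32-gon of circumradius 6.400 (√(r²−h²) with h=4.8 from center) (area = (32/2)·6.400²·sin(360°/32) = 127.85 mm²); the cylinder at (1.5, 5) does not reach this height (z outside [4.5, 7.5]); Subtracting the remaining from the first: none of the subtracted shapes is present at this height, so the r=8 sphere is unchanged — area = 127.85 mm²; (whole slice rotated 75° about Z — lengths, areas and connectivity unchanged). So its area = 127.85 mm². Layer 90 (z = 9): the r=8 sphere contributes a regular 32-gon of circumradius √(8²−1²) = 7.937 (area = (32/2)·7.937²·sin(360°/32) = 196.65 mm²); the cylinder at (1.5, 5) is not intersected at this z (z outside [4.5, 7.5]); Taking the first minus the rest: none of the subtracted shapes is present at this height, so the r=8 sphere is unchanged — area = 196.65 mm²; (rotated 75° about Z; rotation is an isometry so areas/perimeters/island counts are preserved). So its area = 196.65 mm². Layer 90 is larger (196.65 vs 127.85 mm²).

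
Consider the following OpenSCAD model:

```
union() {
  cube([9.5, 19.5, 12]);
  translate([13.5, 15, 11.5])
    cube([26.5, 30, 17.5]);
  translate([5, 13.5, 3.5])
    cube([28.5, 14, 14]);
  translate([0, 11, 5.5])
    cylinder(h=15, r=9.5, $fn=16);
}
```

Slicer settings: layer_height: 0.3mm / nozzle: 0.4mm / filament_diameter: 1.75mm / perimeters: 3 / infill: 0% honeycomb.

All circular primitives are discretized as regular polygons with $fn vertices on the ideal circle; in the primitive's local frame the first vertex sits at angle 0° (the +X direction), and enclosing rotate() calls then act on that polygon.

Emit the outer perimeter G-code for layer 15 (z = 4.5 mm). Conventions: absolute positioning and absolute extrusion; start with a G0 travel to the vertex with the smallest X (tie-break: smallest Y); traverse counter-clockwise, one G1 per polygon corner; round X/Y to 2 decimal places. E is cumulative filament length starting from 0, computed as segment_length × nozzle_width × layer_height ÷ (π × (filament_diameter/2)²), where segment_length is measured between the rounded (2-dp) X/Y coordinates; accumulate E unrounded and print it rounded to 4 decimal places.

G0 X0.00 Y0.00 Z4.50
G1 X9.50 Y0.00 E0.4740
G1 X9.50 Y13.50 E1.1475
G1 X33.50 Y13.50 E2.3448
G1 X33.50 Y27.50 E3.0433
G1 X5.00 Y27.50 E4.4652
G1 X5.00 Y19.50 E4.8643
G1 X0.00 Y19.50 E5.1137
G1 X0.00 Y0.00 E6.0866

At z = 4.5 mm: the cube (footprint 9.5×19.5) is included at this height; the cube at (13.5, 15) is not intersected at this z (z outside [11.5, 29]); the 28.5×14 cube at (5, 13.5) contributes its full rectangle; the cylinder at (0, 11) is absent (z outside [5.5, 20.5]); Combining (union): the regions partially overlap (shared area 27.00 mm²), so overlapping operands fuse into one piece — 1 connected region. The outline is a single polygon with 8 vertices. Extrusion per mm of travel: 0.4 × 0.3 / (π × 0.875²) = 0.049890. Accumulating E over each segment gives final E = 6.0866.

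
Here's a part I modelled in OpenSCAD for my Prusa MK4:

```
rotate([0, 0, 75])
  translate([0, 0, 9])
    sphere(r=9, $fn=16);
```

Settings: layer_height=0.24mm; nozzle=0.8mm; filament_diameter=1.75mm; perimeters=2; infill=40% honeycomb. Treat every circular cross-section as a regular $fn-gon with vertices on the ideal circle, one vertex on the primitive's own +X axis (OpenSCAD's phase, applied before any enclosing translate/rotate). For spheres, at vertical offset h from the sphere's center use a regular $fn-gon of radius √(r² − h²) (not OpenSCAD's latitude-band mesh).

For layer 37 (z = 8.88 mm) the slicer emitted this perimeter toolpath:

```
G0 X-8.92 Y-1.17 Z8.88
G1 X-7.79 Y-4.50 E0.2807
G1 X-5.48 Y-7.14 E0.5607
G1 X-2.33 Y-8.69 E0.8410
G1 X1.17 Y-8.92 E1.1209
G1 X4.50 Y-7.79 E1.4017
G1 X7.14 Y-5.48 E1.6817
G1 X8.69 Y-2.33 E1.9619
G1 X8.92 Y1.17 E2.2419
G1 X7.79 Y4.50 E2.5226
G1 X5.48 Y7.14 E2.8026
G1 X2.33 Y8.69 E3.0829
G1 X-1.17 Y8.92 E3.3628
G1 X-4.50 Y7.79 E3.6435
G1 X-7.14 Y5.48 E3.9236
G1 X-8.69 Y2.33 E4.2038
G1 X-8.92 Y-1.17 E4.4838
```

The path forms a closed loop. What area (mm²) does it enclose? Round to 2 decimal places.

Apply the shoelace formula to the sequence of (X, Y) vertices; enclosed area = 247.84 mm².

247.84 mm²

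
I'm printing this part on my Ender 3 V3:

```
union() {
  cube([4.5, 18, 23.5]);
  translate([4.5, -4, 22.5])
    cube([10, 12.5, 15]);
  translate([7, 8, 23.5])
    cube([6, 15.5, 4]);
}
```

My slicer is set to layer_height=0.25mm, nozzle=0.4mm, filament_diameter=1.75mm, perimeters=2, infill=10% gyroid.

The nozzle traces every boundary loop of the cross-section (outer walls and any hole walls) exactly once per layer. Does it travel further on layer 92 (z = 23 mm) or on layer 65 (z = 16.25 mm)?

Layer 92 (z = 23): the cube (footprint 4.5×18) is included at this height (perimeter 45.00 mm); the cube at (4.5, -4) is present — its section is the full 10×12.5 rectangle (perimeter 45.00 mm); the cube at (7, 8) does not reach this height (z outside [23.5, 27.5]); Combining (union): the 2 present regions share edge segments without overlapping in area, so areas simply add but the touching pieces fuse into one outline (the shared edge portions become interior and drop out of the boundary) — boundary = 73.00 mm. So its perimeter = 73.00 mm. Layer 65 (z = 16.25): the 4.5×18 cube contributes its full rectangle (perimeter 45.00 mm); the cube at (4.5, -4) is not intersected at this z (z outside [22.5, 37.5]); the cube at (7, 8) is absent (z outside [23.5, 27.5]); Taking the union: only the 4.5×18 cube is present, so the union is just that shape — boundary = 45.00 mm. So its perimeter = 45.00 mm. Layer 92 is larger (73.00 vs 45.00 mm).

layer 92 (z = 23 mm)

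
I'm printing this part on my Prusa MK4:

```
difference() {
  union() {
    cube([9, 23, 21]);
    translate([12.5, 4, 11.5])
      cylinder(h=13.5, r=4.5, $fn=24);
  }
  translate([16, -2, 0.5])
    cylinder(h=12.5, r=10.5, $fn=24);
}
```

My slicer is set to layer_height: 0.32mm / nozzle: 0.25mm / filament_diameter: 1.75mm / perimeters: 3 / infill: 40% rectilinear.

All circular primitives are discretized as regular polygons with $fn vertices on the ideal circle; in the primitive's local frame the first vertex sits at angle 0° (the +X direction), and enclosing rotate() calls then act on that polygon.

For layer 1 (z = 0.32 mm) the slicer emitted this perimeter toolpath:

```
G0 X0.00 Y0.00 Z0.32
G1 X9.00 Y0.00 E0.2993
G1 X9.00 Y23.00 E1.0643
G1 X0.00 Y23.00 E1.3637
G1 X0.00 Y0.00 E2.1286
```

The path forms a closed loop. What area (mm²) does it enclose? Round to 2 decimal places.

Apply the shoelace formula to the sequence of (X, Y) vertices; enclosed area = 207.00 mm².

207.00 mm²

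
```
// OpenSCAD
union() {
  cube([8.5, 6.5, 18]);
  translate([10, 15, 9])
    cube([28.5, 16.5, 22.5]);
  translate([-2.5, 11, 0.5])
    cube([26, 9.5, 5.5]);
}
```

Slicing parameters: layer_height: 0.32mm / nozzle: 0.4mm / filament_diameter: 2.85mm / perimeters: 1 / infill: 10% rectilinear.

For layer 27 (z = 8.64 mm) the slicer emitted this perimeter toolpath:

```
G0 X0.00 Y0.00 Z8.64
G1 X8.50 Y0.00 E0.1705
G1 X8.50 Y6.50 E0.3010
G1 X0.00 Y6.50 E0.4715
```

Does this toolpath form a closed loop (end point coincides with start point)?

Start point (G0): (0.00, 0.00). End point (last G1): the path does not return to the start — open.

no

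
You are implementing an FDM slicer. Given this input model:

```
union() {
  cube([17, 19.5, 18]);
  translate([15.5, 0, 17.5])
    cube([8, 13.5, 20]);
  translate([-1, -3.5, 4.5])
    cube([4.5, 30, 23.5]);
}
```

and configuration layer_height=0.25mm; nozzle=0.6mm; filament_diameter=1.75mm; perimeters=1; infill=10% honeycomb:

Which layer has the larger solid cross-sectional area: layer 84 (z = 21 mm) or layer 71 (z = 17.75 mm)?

layer 71 (z = 17.75 mm)

Layer 84 (z = 21): the cube is absent (z outside [0, 18]); the 8×13.5 cube at (15.5, 0) contributes its full rectangle (area 108.00 mm²); the cube at (-1, -3.5) is present — its section is the full 4.5×30 rectangle (area 135.00 mm²); Combining (union): the 2 present regions are separate (no shared area or edge), so areas and boundary lengths simply add and each stays a separate island — area = 243.00 mm². So its area = 243.00 mm². Layer 71 (z = 17.75): the cube is present — its section is the full 17×19.5 rectangle (area 331.50 mm²); the cube at (15.5, 0) (footprint 8×13.5) is included at this height (area 108.00 mm²); the cube at (-1, -3.5) is present — its section is the full 4.5×30 rectangle (area 135.00 mm²); Combining (union): the regions partially overlap — summed areas 574.50 mm² minus the doubly-counted overlap 88.50 mm² gives 486.00 mm² — area = 486.00 mm². So its area = 486.00 mm². Layer 71 is larger (486.00 vs 243.00 mm²).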